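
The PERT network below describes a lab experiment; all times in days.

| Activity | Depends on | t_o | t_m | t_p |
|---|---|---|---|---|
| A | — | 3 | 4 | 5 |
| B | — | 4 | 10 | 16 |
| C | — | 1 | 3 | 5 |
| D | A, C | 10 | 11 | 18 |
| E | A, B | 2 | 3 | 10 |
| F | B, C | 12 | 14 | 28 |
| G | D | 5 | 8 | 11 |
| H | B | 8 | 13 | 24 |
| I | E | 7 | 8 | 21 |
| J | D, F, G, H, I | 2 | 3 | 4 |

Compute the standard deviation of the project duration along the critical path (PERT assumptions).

3.35 days

te_A = (3 + 4·4 + 5)/6 = 24/6 = 4; σ²_A = ((5−3)/6)² = 0.111
te_B = (4 + 4·10 + 16)/6 = 60/6 = 10; σ²_B = ((16−4)/6)² = 4.000
te_C = (1 + 4·3 + 5)/6 = 18/6 = 3; σ²_C = ((5−1)/6)² = 0.444
te_D = (10 + 4·11 + 18)/6 = 72/6 = 12; σ²_D = ((18−10)/6)² = 1.778
te_E = (2 + 4·3 + 10)/6 = 24/6 = 4; σ²_E = ((10−2)/6)² = 1.778
te_F = (12 + 4·14 + 28)/6 = 96/6 = 16; σ²_F = ((28−12)/6)² = 7.111
te_G = (5 + 4·8 + 11)/6 = 48/6 = 8; σ²_G = ((11−5)/6)² = 1.000
te_H = (8 + 4·13 + 24)/6 = 84/6 = 14; σ²_H = ((24−8)/6)² = 7.111
te_I = (7 + 4·8 + 21)/6 = 60/6 = 10; σ²_I = ((21−7)/6)² = 5.444
te_J = (2 + 4·3 + 4)/6 = 18/6 = 3; σ²_J = ((4−2)/6)² = 0.111

Forward pass:
ES_A = 0; EF_A = 4
ES_B = 0; EF_B = 10
ES_C = 0; EF_C = 3
ES_D = max(EF_A=4, EF_C=3) = 4; EF_D = 4+12 = 16
ES_E = max(EF_A=4, EF_B=10) = 10; EF_E = 10+4 = 14
ES_F = max(EF_B=10, EF_C=3) = 10; EF_F = 10+16 = 26
ES_G = 16; EF_G = 16+8 = 24
ES_H = 10; EF_H = 10+14 = 24
ES_I = 14; EF_I = 14+10 = 24
ES_J = max(EF_D=16, EF_F=26, EF_G=24, EF_H=24, EF_I=24) = 26; EF_J = 26+3 = 29
Expected project duration μ = 29 days. Critical path: B → F → J.

Variance along critical path = 4.000 + 7.111 + 0.111 = 11.222
σ = √11.222 = 3.350 days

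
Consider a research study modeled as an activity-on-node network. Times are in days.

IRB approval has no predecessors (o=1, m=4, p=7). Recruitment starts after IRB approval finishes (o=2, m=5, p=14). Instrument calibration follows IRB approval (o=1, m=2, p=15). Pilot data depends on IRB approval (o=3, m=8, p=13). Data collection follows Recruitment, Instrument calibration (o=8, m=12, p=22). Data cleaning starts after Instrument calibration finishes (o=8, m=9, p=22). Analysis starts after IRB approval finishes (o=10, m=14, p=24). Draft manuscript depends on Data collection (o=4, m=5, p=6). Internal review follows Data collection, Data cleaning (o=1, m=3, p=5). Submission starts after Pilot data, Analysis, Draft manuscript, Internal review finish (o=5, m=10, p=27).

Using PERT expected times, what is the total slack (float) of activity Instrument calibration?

2 days

te_IRB approval = (1 + 4·4 + 7)/6 = 24/6 = 4
te_Recruitment = (2 + 4·5 + 14)/6 = 36/6 = 6
te_Instrument calibration = (1 + 4·2 + 15)/6 = 24/6 = 4
te_Pilot data = (3 + 4·8 + 13)/6 = 48/6 = 8
te_Data collection = (8 + 4·12 + 22)/6 = 78/6 = 13
te_Data cleaning = (8 + 4·9 + 22)/6 = 66/6 = 11
te_Analysis = (10 + 4·14 + 24)/6 = 90/6 = 15
te_Draft manuscript = (4 + 4·5 + 6)/6 = 30/6 = 5
te_Internal review = (1 + 4·3 + 5)/6 = 18/6 = 3
te_Submission = (5 + 4·10 + 27)/6 = 72/6 = 12

Forward pass:
ES_IRB approval = 0; EF_IRB approval = 4
ES_Recruitment = 4; EF_Recruitment = 4+6 = 10
ES_Instrument calibration = 4; EF_Instrument calibration = 4+4 = 8
ES_Pilot data = 4; EF_Pilot data = 4+8 = 12
ES_Data collection = max(EF_Recruitment=10, EF_Instrument calibration=8) = 10; EF_Data collection = 10+13 = 23
ES_Data cleaning = 8; EF_Data cleaning = 8+11 = 19
ES_Analysis = 4; EF_Analysis = 4+15 = 19
ES_Draft manuscript = 23; EF_Draft manuscript = 23+5 = 28
ES_Internal review = max(EF_Data collection=23, EF_Data cleaning=19) = 23; EF_Internal review = 23+3 = 26
ES_Submission = max(EF_Pilot data=12, EF_Analysis=19, EF_Draft manuscript=28, EF_Internal review=26) = 28; EF_Submission = 28+12 = 40
Expected project duration μ = 40 days. Critical path: IRB approval → Recruitment → Data collection → Draft manuscript → Submission.

Backward pass:
LF_Submission = 40; LS_Submission = 40−12 = 28
LF_Internal review = LS_Submission = 28; LS_Internal review = 28−3 = 25
LF_Draft manuscript = LS_Submission = 28; LS_Draft manuscript = 28−5 = 23
LF_Analysis = LS_Submission = 28; LS_Analysis = 28−15 = 13
LF_Data cleaning = LS_Internal review = 25; LS_Data cleaning = 25−11 = 14
LF_Data collection = min(LS_Draft manuscript=23, LS_Internal review=25) = 23; LS_Data collection = 23−13 = 10
LF_Pilot data = LS_Submission = 28; LS_Pilot data = 28−8 = 20
LF_Instrument calibration = min(LS_Data collection=10, LS_Data cleaning=14) = 10; LS_Instrument calibration = 10−4 = 6
LF_Recruitment = LS_Data collection = 10; LS_Recruitment = 10−6 = 4
LF_IRB approval = min(LS_Recruitment=4, LS_Instrument calibration=6, LS_Pilot data=20, LS_Analysis=13) = 4; LS_IRB approval = 4−4 = 0
Slack_Instrument calibration = LS_Instrument calibration − ES_Instrument calibration = 6 − 4 = 2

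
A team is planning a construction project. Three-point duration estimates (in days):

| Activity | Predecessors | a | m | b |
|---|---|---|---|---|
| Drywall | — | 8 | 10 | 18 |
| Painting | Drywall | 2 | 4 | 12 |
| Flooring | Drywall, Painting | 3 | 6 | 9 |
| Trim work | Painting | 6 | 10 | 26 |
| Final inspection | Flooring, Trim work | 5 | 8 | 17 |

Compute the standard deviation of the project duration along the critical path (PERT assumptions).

4.55 days

te_Drywall = (8 + 4·10 + 18)/6 = 66/6 = 11; σ²_Drywall = ((18−8)/6)² = 2.778
te_Painting = (2 + 4·4 + 12)/6 = 30/6 = 5; σ²_Painting = ((12−2)/6)² = 2.778
te_Flooring = (3 + 4·6 + 9)/6 = 36/6 = 6; σ²_Flooring = ((9−3)/6)² = 1.000
te_Trim work = (6 + 4·10 + 26)/6 = 72/6 = 12; σ²_Trim work = ((26−6)/6)² = 11.111
te_Final inspection = (5 + 4·8 + 17)/6 = 54/6 = 9; σ²_Final inspection = ((17−5)/6)² = 4.000

Forward pass:
ES_Drywall = 0; EF_Drywall = 11
ES_Painting = 11; EF_Painting = 11+5 = 16
ES_Flooring = max(EF_Drywall=11, EF_Painting=16) = 16; EF_Flooring = 16+6 = 22
ES_Trim work = 16; EF_Trim work = 16+12 = 28
ES_Final inspection = max(EF_Flooring=22, EF_Trim work=28) = 28; EF_Final inspection = 28+9 = 37
Expected project duration μ = 37 days. Critical path: Drywall → Painting → Trim work → Final inspection.

Variance along critical path = 2.778 + 2.778 + 11.111 + 4.000 = 20.667
σ = √20.667 = 4.546 days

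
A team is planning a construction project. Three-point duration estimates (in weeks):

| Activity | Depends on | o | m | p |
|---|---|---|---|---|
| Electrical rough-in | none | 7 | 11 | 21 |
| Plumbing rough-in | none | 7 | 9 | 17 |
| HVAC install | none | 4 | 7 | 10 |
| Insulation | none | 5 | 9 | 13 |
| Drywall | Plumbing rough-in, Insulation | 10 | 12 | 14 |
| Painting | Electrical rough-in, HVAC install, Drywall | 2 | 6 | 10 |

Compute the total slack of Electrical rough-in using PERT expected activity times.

10 weeks

te_Electrical rough-in = (7 + 4·11 + 21)/6 = 72/6 = 12
te_Plumbing rough-in = (7 + 4·9 + 17)/6 = 60/6 = 10
te_HVAC install = (4 + 4·7 + 10)/6 = 42/6 = 7
te_Insulation = (5 + 4·9 + 13)/6 = 54/6 = 9
te_Drywall = (10 + 4·12 + 14)/6 = 72/6 = 12
te_Painting = (2 + 4·6 + 10)/6 = 36/6 = 6

Forward pass:
ES_Electrical rough-in = 0; EF_Electrical rough-in = 12
ES_Plumbing rough-in = 0; EF_Plumbing rough-in = 10
ES_HVAC install = 0; EF_HVAC install = 7
ES_Insulation = 0; EF_Insulation = 9
ES_Drywall = max(EF_Plumbing rough-in=10, EF_Insulation=9) = 10; EF_Drywall = 10+12 = 22
ES_Painting = max(EF_Electrical rough-in=12, EF_HVAC install=7, EF_Drywall=22) = 22; EF_Painting = 22+6 = 28
Expected project duration μ = 28 weeks. Critical path: Plumbing rough-in → Drywall → Painting.

Backward pass:
LF_Painting = 28; LS_Painting = 28−6 = 22
LF_Drywall = LS_Painting = 22; LS_Drywall = 22−12 = 10
LF_Insulation = LS_Drywall = 10; LS_Insulation = 10−9 = 1
LF_HVAC install = LS_Painting = 22; LS_HVAC install = 22−7 = 15
LF_Plumbing rough-in = LS_Drywall = 10; LS_Plumbing rough-in = 10−10 = 0
LF_Electrical rough-in = LS_Painting = 22; LS_Electrical rough-in = 22−12 = 10
Slack_Electrical rough-in = LS_Electrical rough-in − ES_Electrical rough-in = 10 − 0 = 10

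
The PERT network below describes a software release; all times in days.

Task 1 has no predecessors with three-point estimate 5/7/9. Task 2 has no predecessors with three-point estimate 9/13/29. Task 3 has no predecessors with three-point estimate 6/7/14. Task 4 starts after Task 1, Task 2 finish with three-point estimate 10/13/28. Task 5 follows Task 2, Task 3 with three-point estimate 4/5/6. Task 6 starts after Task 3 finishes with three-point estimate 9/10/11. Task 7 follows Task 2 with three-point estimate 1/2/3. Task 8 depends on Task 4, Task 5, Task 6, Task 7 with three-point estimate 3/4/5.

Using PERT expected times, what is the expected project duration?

te_Task 1 = (5 + 4·7 + 9)/6 = 42/6 = 7
te_Task 2 = (9 + 4·13 + 29)/6 = 90/6 = 15
te_Task 3 = (6 + 4·7 + 14)/6 = 48/6 = 8
te_Task 4 = (10 + 4·13 + 28)/6 = 90/6 = 15
te_Task 5 = (4 + 4·5 + 6)/6 = 30/6 = 5
te_Task 6 = (9 + 4·10 + 11)/6 = 60/6 = 10
te_Task 7 = (1 + 4·2 + 3)/6 = 12/6 = 2
te_Task 8 = (3 + 4·4 + 5)/6 = 24/6 = 4

Forward pass:
ES_Task 1 = 0; EF_Task 1 = 7
ES_Task 2 = 0; EF_Task 2 = 15
ES_Task 3 = 0; EF_Task 3 = 8
ES_Task 4 = max(EF_Task 1=7, EF_Task 2=15) = 15; EF_Task 4 = 15+15 = 30
ES_Task 5 = max(EF_Task 2=15, EF_Task 3=8) = 15; EF_Task 5 = 15+5 = 20
ES_Task 6 = 8; EF_Task 6 = 8+10 = 18
ES_Task 7 = 15; EF_Task 7 = 15+2 = 17
ES_Task 8 = max(EF_Task 4=30, EF_Task 5=20, EF_Task 6=18, EF_Task 7=17) = 30; EF_Task 8 = 30+4 = 34
Expected project duration μ = 34 days. Critical path: Task 2 → Task 4 → Task 8.

34 days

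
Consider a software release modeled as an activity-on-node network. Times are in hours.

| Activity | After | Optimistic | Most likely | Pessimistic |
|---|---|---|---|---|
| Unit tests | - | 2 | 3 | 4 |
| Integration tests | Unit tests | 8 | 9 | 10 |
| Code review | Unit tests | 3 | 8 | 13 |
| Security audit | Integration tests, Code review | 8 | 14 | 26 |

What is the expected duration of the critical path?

27 hours

te_Unit tests = (2 + 4·3 + 4)/6 = 18/6 = 3
te_Integration tests = (8 + 4·9 + 10)/6 = 54/6 = 9
te_Code review = (3 + 4·8 + 13)/6 = 48/6 = 8
te_Security audit = (8 + 4·14 + 26)/6 = 90/6 = 15

Forward pass:
ES_Unit tests = 0; EF_Unit tests = 3
ES_Integration tests = 3; EF_Integration tests = 3+9 = 12
ES_Code review = 3; EF_Code review = 3+8 = 11
ES_Security audit = max(EF_Integration tests=12, EF_Code review=11) = 12; EF_Security audit = 12+15 = 27
Expected project duration μ = 27 hours. Critical path: Unit tests → Integration tests → Security audit.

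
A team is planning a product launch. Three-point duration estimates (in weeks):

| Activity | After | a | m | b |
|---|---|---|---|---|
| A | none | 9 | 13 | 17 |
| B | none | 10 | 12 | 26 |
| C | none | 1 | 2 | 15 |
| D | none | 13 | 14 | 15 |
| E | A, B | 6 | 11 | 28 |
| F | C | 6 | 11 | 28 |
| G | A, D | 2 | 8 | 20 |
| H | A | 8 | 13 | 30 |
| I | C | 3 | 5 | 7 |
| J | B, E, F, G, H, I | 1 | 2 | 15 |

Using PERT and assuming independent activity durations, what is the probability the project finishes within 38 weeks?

te_A = (9 + 4·13 + 17)/6 = 78/6 = 13; σ²_A = ((17−9)/6)² = 1.778
te_B = (10 + 4·12 + 26)/6 = 84/6 = 14; σ²_B = ((26−10)/6)² = 7.111
te_C = (1 + 4·2 + 15)/6 = 24/6 = 4; σ²_C = ((15−1)/6)² = 5.444
te_D = (13 + 4·14 + 15)/6 = 84/6 = 14; σ²_D = ((15−13)/6)² = 0.111
te_E = (6 + 4·11 + 28)/6 = 78/6 = 13; σ²_E = ((28−6)/6)² = 13.444
te_F = (6 + 4·11 + 28)/6 = 78/6 = 13; σ²_F = ((28−6)/6)² = 13.444
te_G = (2 + 4·8 + 20)/6 = 54/6 = 9; σ²_G = ((20−2)/6)² = 9.000
te_H = (8 + 4·13 + 30)/6 = 90/6 = 15; σ²_H = ((30−8)/6)² = 13.444
te_I = (3 + 4·5 + 7)/6 = 30/6 = 5; σ²_I = ((7−3)/6)² = 0.444
te_J = (1 + 4·2 + 15)/6 = 24/6 = 4; σ²_J = ((15−1)/6)² = 5.444

Forward pass:
ES_A = 0; EF_A = 13
ES_B = 0; EF_B = 14
ES_C = 0; EF_C = 4
ES_D = 0; EF_D = 14
ES_E = max(EF_A=13, EF_B=14) = 14; EF_E = 14+13 = 27
ES_F = 4; EF_F = 4+13 = 17
ES_G = max(EF_A=13, EF_D=14) = 14; EF_G = 14+9 = 23
ES_H = 13; EF_H = 13+15 = 28
ES_I = 4; EF_I = 4+5 = 9
ES_J = max(EF_B=14, EF_E=27, EF_F=17, EF_G=23, EF_H=28, EF_I=9) = 28; EF_J = 28+4 = 32
Expected project duration μ = 32 weeks. Critical path: A → H → J.

Variance along critical path = 1.778 + 13.444 + 5.444 = 20.667; σ = √20.667 = 4.546 weeks.
Z = (38 − 32) / 4.546 = 1.320
P(T ≤ 38) = Φ(1.320) ≈ 0.907

0.907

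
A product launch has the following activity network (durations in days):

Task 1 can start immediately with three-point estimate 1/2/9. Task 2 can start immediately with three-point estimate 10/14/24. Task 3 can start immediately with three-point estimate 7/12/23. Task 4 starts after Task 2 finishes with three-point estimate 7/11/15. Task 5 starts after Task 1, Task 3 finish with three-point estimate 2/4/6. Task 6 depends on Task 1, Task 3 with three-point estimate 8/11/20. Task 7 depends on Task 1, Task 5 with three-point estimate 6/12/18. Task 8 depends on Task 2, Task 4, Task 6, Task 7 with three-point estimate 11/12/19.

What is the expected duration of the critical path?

te_Task 1 = (1 + 4·2 + 9)/6 = 18/6 = 3
te_Task 2 = (10 + 4·14 + 24)/6 = 90/6 = 15
te_Task 3 = (7 + 4·12 + 23)/6 = 78/6 = 13
te_Task 4 = (7 + 4·11 + 15)/6 = 66/6 = 11
te_Task 5 = (2 + 4·4 + 6)/6 = 24/6 = 4
te_Task 6 = (8 + 4·11 + 20)/6 = 72/6 = 12
te_Task 7 = (6 + 4·12 + 18)/6 = 72/6 = 12
te_Task 8 = (11 + 4·12 + 19)/6 = 78/6 = 13

Forward pass:
ES_Task 1 = 0; EF_Task 1 = 3
ES_Task 2 = 0; EF_Task 2 = 15
ES_Task 3 = 0; EF_Task 3 = 13
ES_Task 4 = 15; EF_Task 4 = 15+11 = 26
ES_Task 5 = max(EF_Task 1=3, EF_Task 3=13) = 13; EF_Task 5 = 13+4 = 17
ES_Task 6 = max(EF_Task 1=3, EF_Task 3=13) = 13; EF_Task 6 = 13+12 = 25
ES_Task 7 = max(EF_Task 1=3, EF_Task 5=17) = 17; EF_Task 7 = 17+12 = 29
ES_Task 8 = max(EF_Task 2=15, EF_Task 4=26, EF_Task 6=25, EF_Task 7=29) = 29; EF_Task 8 = 29+13 = 42
Expected project duration μ = 42 days. Critical path: Task 3 → Task 5 → Task 7 → Task 8.

42 days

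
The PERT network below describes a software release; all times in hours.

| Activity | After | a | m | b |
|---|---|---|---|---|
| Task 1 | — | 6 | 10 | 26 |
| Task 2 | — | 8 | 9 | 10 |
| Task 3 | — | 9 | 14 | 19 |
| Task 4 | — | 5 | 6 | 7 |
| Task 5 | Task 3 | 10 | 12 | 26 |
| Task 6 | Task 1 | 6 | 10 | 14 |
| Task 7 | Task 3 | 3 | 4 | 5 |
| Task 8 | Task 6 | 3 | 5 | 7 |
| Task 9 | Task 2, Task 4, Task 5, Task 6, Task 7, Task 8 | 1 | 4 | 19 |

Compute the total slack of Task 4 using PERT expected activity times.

22 hours

te_Task 1 = (6 + 4·10 + 26)/6 = 72/6 = 12
te_Task 2 = (8 + 4·9 + 10)/6 = 54/6 = 9
te_Task 3 = (9 + 4·14 + 19)/6 = 84/6 = 14
te_Task 4 = (5 + 4·6 + 7)/6 = 36/6 = 6
te_Task 5 = (10 + 4·12 + 26)/6 = 84/6 = 14
te_Task 6 = (6 + 4·10 + 14)/6 = 60/6 = 10
te_Task 7 = (3 + 4·4 + 5)/6 = 24/6 = 4
te_Task 8 = (3 + 4·5 + 7)/6 = 30/6 = 5
te_Task 9 = (1 + 4·4 + 19)/6 = 36/6 = 6

Forward pass:
ES_Task 1 = 0; EF_Task 1 = 12
ES_Task 2 = 0; EF_Task 2 = 9
ES_Task 3 = 0; EF_Task 3 = 14
ES_Task 4 = 0; EF_Task 4 = 6
ES_Task 5 = 14; EF_Task 5 = 14+14 = 28
ES_Task 6 = 12; EF_Task 6 = 12+10 = 22
ES_Task 7 = 14; EF_Task 7 = 14+4 = 18
ES_Task 8 = 22; EF_Task 8 = 22+5 = 27
ES_Task 9 = max(EF_Task 2=9, EF_Task 4=6, EF_Task 5=28, EF_Task 6=22, EF_Task 7=18, EF_Task 8=27) = 28; EF_Task 9 = 28+6 = 34
Expected project duration μ = 34 hours. Critical path: Task 3 → Task 5 → Task 9.

Backward pass:
LF_Task 9 = 34; LS_Task 9 = 34−6 = 28
LF_Task 8 = LS_Task 9 = 28; LS_Task 8 = 28−5 = 23
LF_Task 7 = LS_Task 9 = 28; LS_Task 7 = 28−4 = 24
LF_Task 6 = min(LS_Task 8=23, LS_Task 9=28) = 23; LS_Task 6 = 23−10 = 13
LF_Task 5 = LS_Task 9 = 28; LS_Task 5 = 28−14 = 14
LF_Task 4 = LS_Task 9 = 28; LS_Task 4 = 28−6 = 22
LF_Task 3 = min(LS_Task 5=14, LS_Task 7=24) = 14; LS_Task 3 = 14−14 = 0
LF_Task 2 = LS_Task 9 = 28; LS_Task 2 = 28−9 = 19
LF_Task 1 = LS_Task 6 = 13; LS_Task 1 = 13−12 = 1
Slack_Task 4 = LS_Task 4 − ES_Task 4 = 22 − 0 = 22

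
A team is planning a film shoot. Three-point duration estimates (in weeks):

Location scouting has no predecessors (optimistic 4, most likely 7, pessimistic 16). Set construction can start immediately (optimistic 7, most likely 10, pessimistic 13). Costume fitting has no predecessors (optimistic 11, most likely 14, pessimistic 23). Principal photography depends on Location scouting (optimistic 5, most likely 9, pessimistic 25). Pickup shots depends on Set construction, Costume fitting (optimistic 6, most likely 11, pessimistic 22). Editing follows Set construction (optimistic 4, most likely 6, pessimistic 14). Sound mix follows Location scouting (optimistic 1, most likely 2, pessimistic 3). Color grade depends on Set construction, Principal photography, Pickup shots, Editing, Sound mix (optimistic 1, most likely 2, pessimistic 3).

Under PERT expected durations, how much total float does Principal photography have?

8 weeks

te_Location scouting = (4 + 4·7 + 16)/6 = 48/6 = 8
te_Set construction = (7 + 4·10 + 13)/6 = 60/6 = 10
te_Costume fitting = (11 + 4·14 + 23)/6 = 90/6 = 15
te_Principal photography = (5 + 4·9 + 25)/6 = 66/6 = 11
te_Pickup shots = (6 + 4·11 + 22)/6 = 72/6 = 12
te_Editing = (4 + 4·6 + 14)/6 = 42/6 = 7
te_Sound mix = (1 + 4·2 + 3)/6 = 12/6 = 2
te_Color grade = (1 + 4·2 + 3)/6 = 12/6 = 2

Forward pass:
ES_Location scouting = 0; EF_Location scouting = 8
ES_Set construction = 0; EF_Set construction = 10
ES_Costume fitting = 0; EF_Costume fitting = 15
ES_Principal photography = 8; EF_Principal photography = 8+11 = 19
ES_Pickup shots = max(EF_Set construction=10, EF_Costume fitting=15) = 15; EF_Pickup shots = 15+12 = 27
ES_Editing = 10; EF_Editing = 10+7 = 17
ES_Sound mix = 8; EF_Sound mix = 8+2 = 10
ES_Color grade = max(EF_Set construction=10, EF_Principal photography=19, EF_Pickup shots=27, EF_Editing=17, EF_Sound mix=10) = 27; EF_Color grade = 27+2 = 29
Expected project duration μ = 29 weeks. Critical path: Costume fitting → Pickup shots → Color grade.

Backward pass:
LF_Color grade = 29; LS_Color grade = 29−2 = 27
LF_Sound mix = LS_Color grade = 27; LS_Sound mix = 27−2 = 25
LF_Editing = LS_Color grade = 27; LS_Editing = 27−7 = 20
LF_Pickup shots = LS_Color grade = 27; LS_Pickup shots = 27−12 = 15
LF_Principal photography = LS_Color grade = 27; LS_Principal photography = 27−11 = 16
LF_Costume fitting = LS_Pickup shots = 15; LS_Costume fitting = 15−15 = 0
LF_Set construction = min(LS_Pickup shots=15, LS_Editing=20, LS_Color grade=27) = 15; LS_Set construction = 15−10 = 5
LF_Location scouting = min(LS_Principal photography=16, LS_Sound mix=25) = 16; LS_Location scouting = 16−8 = 8
Slack_Principal photography = LS_Principal photography − ES_Principal photography = 16 − 8 = 8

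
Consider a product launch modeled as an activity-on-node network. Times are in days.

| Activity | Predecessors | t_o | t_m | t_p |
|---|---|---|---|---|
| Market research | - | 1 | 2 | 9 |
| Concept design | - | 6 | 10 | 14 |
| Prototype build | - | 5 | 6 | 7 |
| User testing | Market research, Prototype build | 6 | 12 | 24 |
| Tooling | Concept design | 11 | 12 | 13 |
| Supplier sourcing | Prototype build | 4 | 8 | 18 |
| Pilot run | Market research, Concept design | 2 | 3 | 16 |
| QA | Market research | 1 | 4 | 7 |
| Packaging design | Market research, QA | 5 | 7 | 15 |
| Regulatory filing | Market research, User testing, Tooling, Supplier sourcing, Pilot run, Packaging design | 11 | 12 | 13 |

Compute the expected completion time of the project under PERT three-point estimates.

te_Market research = (1 + 4·2 + 9)/6 = 18/6 = 3
te_Concept design = (6 + 4·10 + 14)/6 = 60/6 = 10
te_Prototype build = (5 + 4·6 + 7)/6 = 36/6 = 6
te_User testing = (6 + 4·12 + 24)/6 = 78/6 = 13
te_Tooling = (11 + 4·12 + 13)/6 = 72/6 = 12
te_Supplier sourcing = (4 + 4·8 + 18)/6 = 54/6 = 9
te_Pilot run = (2 + 4·3 + 16)/6 = 30/6 = 5
te_QA = (1 + 4·4 + 7)/6 = 24/6 = 4
te_Packaging design = (5 + 4·7 + 15)/6 = 48/6 = 8
te_Regulatory filing = (11 + 4·12 + 13)/6 = 72/6 = 12

Forward pass:
ES_Market research = 0; EF_Market research = 3
ES_Concept design = 0; EF_Concept design = 10
ES_Prototype build = 0; EF_Prototype build = 6
ES_User testing = max(EF_Market research=3, EF_Prototype build=6) = 6; EF_User testing = 6+13 = 19
ES_Tooling = 10; EF_Tooling = 10+12 = 22
ES_Supplier sourcing = 6; EF_Supplier sourcing = 6+9 = 15
ES_Pilot run = max(EF_Market research=3, EF_Concept design=10) = 10; EF_Pilot run = 10+5 = 15
ES_QA = 3; EF_QA = 3+4 = 7
ES_Packaging design = max(EF_Market research=3, EF_QA=7) = 7; EF_Packaging design = 7+8 = 15
ES_Regulatory filing = max(EF_Market research=3, EF_User testing=19, EF_Tooling=22, EF_Supplier sourcing=15, EF_Pilot run=15, EF_Packaging design=15) = 22; EF_Regulatory filing = 22+12 = 34
Expected project duration μ = 34 days. Critical path: Concept design → Tooling → Regulatory filing.

34 days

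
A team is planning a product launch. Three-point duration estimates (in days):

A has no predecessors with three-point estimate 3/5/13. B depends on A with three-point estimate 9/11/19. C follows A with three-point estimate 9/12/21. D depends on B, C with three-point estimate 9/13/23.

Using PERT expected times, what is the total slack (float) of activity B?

1 days

te_A = (3 + 4·5 + 13)/6 = 36/6 = 6
te_B = (9 + 4·11 + 19)/6 = 72/6 = 12
te_C = (9 + 4·12 + 21)/6 = 78/6 = 13
te_D = (9 + 4·13 + 23)/6 = 84/6 = 14

Forward pass:
ES_A = 0; EF_A = 6
ES_B = 6; EF_B = 6+12 = 18
ES_C = 6; EF_C = 6+13 = 19
ES_D = max(EF_B=18, EF_C=19) = 19; EF_D = 19+14 = 33
Expected project duration μ = 33 days. Critical path: A → C → D.

Backward pass:
LF_D = 33; LS_D = 33−14 = 19
LF_C = LS_D = 19; LS_C = 19−13 = 6
LF_B = LS_D = 19; LS_B = 19−12 = 7
LF_A = min(LS_B=7, LS_C=6) = 6; LS_A = 6−6 = 0
Slack_B = LS_B − ES_B = 7 − 6 = 1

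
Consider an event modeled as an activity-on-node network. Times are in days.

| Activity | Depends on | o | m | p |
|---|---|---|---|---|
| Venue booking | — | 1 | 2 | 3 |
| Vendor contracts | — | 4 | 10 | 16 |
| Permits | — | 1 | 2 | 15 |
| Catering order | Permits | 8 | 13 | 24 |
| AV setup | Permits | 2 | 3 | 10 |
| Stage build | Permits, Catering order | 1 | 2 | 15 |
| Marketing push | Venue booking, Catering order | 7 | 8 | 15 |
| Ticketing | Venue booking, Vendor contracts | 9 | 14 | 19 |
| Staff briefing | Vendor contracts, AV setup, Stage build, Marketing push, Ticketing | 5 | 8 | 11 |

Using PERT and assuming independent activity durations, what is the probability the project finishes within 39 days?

0.846

te_Venue booking = (1 + 4·2 + 3)/6 = 12/6 = 2; σ²_Venue booking = ((3−1)/6)² = 0.111
te_Vendor contracts = (4 + 4·10 + 16)/6 = 60/6 = 10; σ²_Vendor contracts = ((16−4)/6)² = 4.000
te_Permits = (1 + 4·2 + 15)/6 = 24/6 = 4; σ²_Permits = ((15−1)/6)² = 5.444
te_Catering order = (8 + 4·13 + 24)/6 = 84/6 = 14; σ²_Catering order = ((24−8)/6)² = 7.111
te_AV setup = (2 + 4·3 + 10)/6 = 24/6 = 4; σ²_AV setup = ((10−2)/6)² = 1.778
te_Stage build = (1 + 4·2 + 15)/6 = 24/6 = 4; σ²_Stage build = ((15−1)/6)² = 5.444
te_Marketing push = (7 + 4·8 + 15)/6 = 54/6 = 9; σ²_Marketing push = ((15−7)/6)² = 1.778
te_Ticketing = (9 + 4·14 + 19)/6 = 84/6 = 14; σ²_Ticketing = ((19−9)/6)² = 2.778
te_Staff briefing = (5 + 4·8 + 11)/6 = 48/6 = 8; σ²_Staff briefing = ((11−5)/6)² = 1.000

Forward pass:
ES_Venue booking = 0; EF_Venue booking = 2
ES_Vendor contracts = 0; EF_Vendor contracts = 10
ES_Permits = 0; EF_Permits = 4
ES_Catering order = 4; EF_Catering order = 4+14 = 18
ES_AV setup = 4; EF_AV setup = 4+4 = 8
ES_Stage build = max(EF_Permits=4, EF_Catering order=18) = 18; EF_Stage build = 18+4 = 22
ES_Marketing push = max(EF_Venue booking=2, EF_Catering order=18) = 18; EF_Marketing push = 18+9 = 27
ES_Ticketing = max(EF_Venue booking=2, EF_Vendor contracts=10) = 10; EF_Ticketing = 10+14 = 24
ES_Staff briefing = max(EF_Vendor contracts=10, EF_AV setup=8, EF_Stage build=22, EF_Marketing push=27, EF_Ticketing=24) = 27; EF_Staff briefing = 27+8 = 35
Expected project duration μ = 35 days. Critical path: Permits → Catering order → Marketing push → Staff briefing.

Variance along critical path = 5.444 + 7.111 + 1.778 + 1.000 = 15.333; σ = √15.333 = 3.916 days.
Z = (39 − 35) / 3.916 = 1.022
P(T ≤ 39) = Φ(1.022) ≈ 0.846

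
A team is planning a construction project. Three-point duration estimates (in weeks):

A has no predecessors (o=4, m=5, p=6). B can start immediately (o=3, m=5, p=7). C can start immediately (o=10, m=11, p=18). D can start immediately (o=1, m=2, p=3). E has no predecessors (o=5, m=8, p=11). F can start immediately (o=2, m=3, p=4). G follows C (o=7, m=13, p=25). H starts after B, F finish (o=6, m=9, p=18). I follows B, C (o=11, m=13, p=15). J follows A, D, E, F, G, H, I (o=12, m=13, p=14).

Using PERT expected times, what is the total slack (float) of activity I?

1 weeks

te_A = (4 + 4·5 + 6)/6 = 30/6 = 5
te_B = (3 + 4·5 + 7)/6 = 30/6 = 5
te_C = (10 + 4·11 + 18)/6 = 72/6 = 12
te_D = (1 + 4·2 + 3)/6 = 12/6 = 2
te_E = (5 + 4·8 + 11)/6 = 48/6 = 8
te_F = (2 + 4·3 + 4)/6 = 18/6 = 3
te_G = (7 + 4·13 + 25)/6 = 84/6 = 14
te_H = (6 + 4·9 + 18)/6 = 60/6 = 10
te_I = (11 + 4·13 + 15)/6 = 78/6 = 13
te_J = (12 + 4·13 + 14)/6 = 78/6 = 13

Forward pass:
ES_A = 0; EF_A = 5
ES_B = 0; EF_B = 5
ES_C = 0; EF_C = 12
ES_D = 0; EF_D = 2
ES_E = 0; EF_E = 8
ES_F = 0; EF_F = 3
ES_G = 12; EF_G = 12+14 = 26
ES_H = max(EF_B=5, EF_F=3) = 5; EF_H = 5+10 = 15
ES_I = max(EF_B=5, EF_C=12) = 12; EF_I = 12+13 = 25
ES_J = max(EF_A=5, EF_D=2, EF_E=8, EF_F=3, EF_G=26, EF_H=15, EF_I=25) = 26; EF_J = 26+13 = 39
Expected project duration μ = 39 weeks. Critical path: C → G → J.

Backward pass:
LF_J = 39; LS_J = 39−13 = 26
LF_I = LS_J = 26; LS_I = 26−13 = 13
LF_H = LS_J = 26; LS_H = 26−10 = 16
LF_G = LS_J = 26; LS_G = 26−14 = 12
LF_F = min(LS_H=16, LS_J=26) = 16; LS_F = 16−3 = 13
LF_E = LS_J = 26; LS_E = 26−8 = 18
LF_D = LS_J = 26; LS_D = 26−2 = 24
LF_C = min(LS_G=12, LS_I=13) = 12; LS_C = 12−12 = 0
LF_B = min(LS_H=16, LS_I=13) = 13; LS_B = 13−5 = 8
LF_A = LS_J = 26; LS_A = 26−5 = 21
Slack_I = LS_I − ES_I = 13 − 12 = 1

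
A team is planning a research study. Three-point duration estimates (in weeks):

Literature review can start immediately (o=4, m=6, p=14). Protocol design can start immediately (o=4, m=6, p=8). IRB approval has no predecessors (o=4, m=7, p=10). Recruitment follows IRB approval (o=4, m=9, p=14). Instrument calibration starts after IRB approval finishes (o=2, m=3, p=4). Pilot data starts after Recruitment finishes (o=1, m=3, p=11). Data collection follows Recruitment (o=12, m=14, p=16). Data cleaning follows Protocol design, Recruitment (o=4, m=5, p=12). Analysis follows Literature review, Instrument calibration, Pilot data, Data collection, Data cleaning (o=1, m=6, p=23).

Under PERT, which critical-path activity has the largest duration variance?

Analysis

te_Literature review = (4 + 4·6 + 14)/6 = 42/6 = 7; σ²_Literature review = ((14−4)/6)² = 2.778
te_Protocol design = (4 + 4·6 + 8)/6 = 36/6 = 6; σ²_Protocol design = ((8−4)/6)² = 0.444
te_IRB approval = (4 + 4·7 + 10)/6 = 42/6 = 7; σ²_IRB approval = ((10−4)/6)² = 1.000
te_Recruitment = (4 + 4·9 + 14)/6 = 54/6 = 9; σ²_Recruitment = ((14−4)/6)² = 2.778
te_Instrument calibration = (2 + 4·3 + 4)/6 = 18/6 = 3; σ²_Instrument calibration = ((4−2)/6)² = 0.111
te_Pilot data = (1 + 4·3 + 11)/6 = 24/6 = 4; σ²_Pilot data = ((11−1)/6)² = 2.778
te_Data collection = (12 + 4·14 + 16)/6 = 84/6 = 14; σ²_Data collection = ((16−12)/6)² = 0.444
te_Data cleaning = (4 + 4·5 + 12)/6 = 36/6 = 6; σ²_Data cleaning = ((12−4)/6)² = 1.778
te_Analysis = (1 + 4·6 + 23)/6 = 48/6 = 8; σ²_Analysis = ((23−1)/6)² = 13.444

Forward pass:
ES_Literature review = 0; EF_Literature review = 7
ES_Protocol design = 0; EF_Protocol design = 6
ES_IRB approval = 0; EF_IRB approval = 7
ES_Recruitment = 7; EF_Recruitment = 7+9 = 16
ES_Instrument calibration = 7; EF_Instrument calibration = 7+3 = 10
ES_Pilot data = 16; EF_Pilot data = 16+4 = 20
ES_Data collection = 16; EF_Data collection = 16+14 = 30
ES_Data cleaning = max(EF_Protocol design=6, EF_Recruitment=16) = 16; EF_Data cleaning = 16+6 = 22
ES_Analysis = max(EF_Literature review=7, EF_Instrument calibration=10, EF_Pilot data=20, EF_Data collection=30, EF_Data cleaning=22) = 30; EF_Analysis = 30+8 = 38
Expected project duration μ = 38 weeks. Critical path: IRB approval → Recruitment → Data collection → Analysis.

Variances on critical path: σ²_IRB approval=1.000, σ²_Recruitment=2.778, σ²_Data collection=0.444, σ²_Analysis=13.444.
Largest is σ²_Analysis = 13.444.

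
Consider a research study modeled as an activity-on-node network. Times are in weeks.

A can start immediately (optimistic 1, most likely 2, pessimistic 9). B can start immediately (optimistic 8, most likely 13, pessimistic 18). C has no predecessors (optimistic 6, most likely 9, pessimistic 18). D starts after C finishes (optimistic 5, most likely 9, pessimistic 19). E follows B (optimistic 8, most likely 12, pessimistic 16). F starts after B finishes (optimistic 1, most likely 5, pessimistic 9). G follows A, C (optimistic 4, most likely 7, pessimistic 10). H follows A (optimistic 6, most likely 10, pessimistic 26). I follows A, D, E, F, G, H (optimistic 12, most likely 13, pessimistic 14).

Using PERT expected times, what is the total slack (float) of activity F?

7 weeks

te_A = (1 + 4·2 + 9)/6 = 18/6 = 3
te_B = (8 + 4·13 + 18)/6 = 78/6 = 13
te_C = (6 + 4·9 + 18)/6 = 60/6 = 10
te_D = (5 + 4·9 + 19)/6 = 60/6 = 10
te_E = (8 + 4·12 + 16)/6 = 72/6 = 12
te_F = (1 + 4·5 + 9)/6 = 30/6 = 5
te_G = (4 + 4·7 + 10)/6 = 42/6 = 7
te_H = (6 + 4·10 + 26)/6 = 72/6 = 12
te_I = (12 + 4·13 + 14)/6 = 78/6 = 13

Forward pass:
ES_A = 0; EF_A = 3
ES_B = 0; EF_B = 13
ES_C = 0; EF_C = 10
ES_D = 10; EF_D = 10+10 = 20
ES_E = 13; EF_E = 13+12 = 25
ES_F = 13; EF_F = 13+5 = 18
ES_G = max(EF_A=3, EF_C=10) = 10; EF_G = 10+7 = 17
ES_H = 3; EF_H = 3+12 = 15
ES_I = max(EF_A=3, EF_D=20, EF_E=25, EF_F=18, EF_G=17, EF_H=15) = 25; EF_I = 25+13 = 38
Expected project duration μ = 38 weeks. Critical path: B → E → I.

Backward pass:
LF_I = 38; LS_I = 38−13 = 25
LF_H = LS_I = 25; LS_H = 25−12 = 13
LF_G = LS_I = 25; LS_G = 25−7 = 18
LF_F = LS_I = 25; LS_F = 25−5 = 20
LF_E = LS_I = 25; LS_E = 25−12 = 13
LF_D = LS_I = 25; LS_D = 25−10 = 15
LF_C = min(LS_D=15, LS_G=18) = 15; LS_C = 15−10 = 5
LF_B = min(LS_E=13, LS_F=20) = 13; LS_B = 13−13 = 0
LF_A = min(LS_G=18, LS_H=13, LS_I=25) = 13; LS_A = 13−3 = 10
Slack_F = LS_F − ES_F = 20 − 13 = 7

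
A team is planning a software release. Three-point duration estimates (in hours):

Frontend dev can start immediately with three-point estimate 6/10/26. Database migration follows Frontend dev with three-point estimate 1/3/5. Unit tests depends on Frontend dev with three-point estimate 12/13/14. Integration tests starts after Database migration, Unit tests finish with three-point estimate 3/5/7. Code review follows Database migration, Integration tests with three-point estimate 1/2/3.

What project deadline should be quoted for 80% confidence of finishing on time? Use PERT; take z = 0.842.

te_Frontend dev = (6 + 4·10 + 26)/6 = 72/6 = 12; σ²_Frontend dev = ((26−6)/6)² = 11.111
te_Database migration = (1 + 4·3 + 5)/6 = 18/6 = 3; σ²_Database migration = ((5−1)/6)² = 0.444
te_Unit tests = (12 + 4·13 + 14)/6 = 78/6 = 13; σ²_Unit tests = ((14−12)/6)² = 0.111
te_Integration tests = (3 + 4·5 + 7)/6 = 30/6 = 5; σ²_Integration tests = ((7−3)/6)² = 0.444
te_Code review = (1 + 4·2 + 3)/6 = 12/6 = 2; σ²_Code review = ((3−1)/6)² = 0.111

Forward pass:
ES_Frontend dev = 0; EF_Frontend dev = 12
ES_Database migration = 12; EF_Database migration = 12+3 = 15
ES_Unit tests = 12; EF_Unit tests = 12+13 = 25
ES_Integration tests = max(EF_Database migration=15, EF_Unit tests=25) = 25; EF_Integration tests = 25+5 = 30
ES_Code review = max(EF_Database migration=15, EF_Integration tests=30) = 30; EF_Code review = 30+2 = 32
Expected project duration μ = 32 hours. Critical path: Frontend dev → Unit tests → Integration tests → Code review.

Variance along critical path = 11.111 + 0.111 + 0.444 + 0.111 = 11.778; σ = 3.432 hours.
D = μ + z·σ = 32 + 0.842·3.432 = 34.9 hours

34.9 hours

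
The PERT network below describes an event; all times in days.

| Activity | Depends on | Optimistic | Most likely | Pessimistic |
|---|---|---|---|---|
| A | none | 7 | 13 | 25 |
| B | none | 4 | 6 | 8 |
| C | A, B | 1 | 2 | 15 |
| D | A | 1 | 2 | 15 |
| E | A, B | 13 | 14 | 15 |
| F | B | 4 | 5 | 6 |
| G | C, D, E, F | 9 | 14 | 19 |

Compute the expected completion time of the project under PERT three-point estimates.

te_A = (7 + 4·13 + 25)/6 = 84/6 = 14
te_B = (4 + 4·6 + 8)/6 = 36/6 = 6
te_C = (1 + 4·2 + 15)/6 = 24/6 = 4
te_D = (1 + 4·2 + 15)/6 = 24/6 = 4
te_E = (13 + 4·14 + 15)/6 = 84/6 = 14
te_F = (4 + 4·5 + 6)/6 = 30/6 = 5
te_G = (9 + 4·14 + 19)/6 = 84/6 = 14

Forward pass:
ES_A = 0; EF_A = 14
ES_B = 0; EF_B = 6
ES_C = max(EF_A=14, EF_B=6) = 14; EF_C = 14+4 = 18
ES_D = 14; EF_D = 14+4 = 18
ES_E = max(EF_A=14, EF_B=6) = 14; EF_E = 14+14 = 28
ES_F = 6; EF_F = 6+5 = 11
ES_G = max(EF_C=18, EF_D=18, EF_E=28, EF_F=11) = 28; EF_G = 28+14 = 42
Expected project duration μ = 42 days. Critical path: A → E → G.

42 days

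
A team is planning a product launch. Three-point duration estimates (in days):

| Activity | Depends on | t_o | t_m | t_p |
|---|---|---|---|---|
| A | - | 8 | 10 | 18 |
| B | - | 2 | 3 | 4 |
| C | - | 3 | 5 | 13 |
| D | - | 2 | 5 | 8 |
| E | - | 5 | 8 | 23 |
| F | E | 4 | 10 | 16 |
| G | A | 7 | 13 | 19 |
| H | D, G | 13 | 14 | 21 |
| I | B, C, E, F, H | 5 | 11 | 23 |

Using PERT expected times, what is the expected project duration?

51 days

te_A = (8 + 4·10 + 18)/6 = 66/6 = 11
te_B = (2 + 4·3 + 4)/6 = 18/6 = 3
te_C = (3 + 4·5 + 13)/6 = 36/6 = 6
te_D = (2 + 4·5 + 8)/6 = 30/6 = 5
te_E = (5 + 4·8 + 23)/6 = 60/6 = 10
te_F = (4 + 4·10 + 16)/6 = 60/6 = 10
te_G = (7 + 4·13 + 19)/6 = 78/6 = 13
te_H = (13 + 4·14 + 21)/6 = 90/6 = 15
te_I = (5 + 4·11 + 23)/6 = 72/6 = 12

Forward pass:
ES_A = 0; EF_A = 11
ES_B = 0; EF_B = 3
ES_C = 0; EF_C = 6
ES_D = 0; EF_D = 5
ES_E = 0; EF_E = 10
ES_F = 10; EF_F = 10+10 = 20
ES_G = 11; EF_G = 11+13 = 24
ES_H = max(EF_D=5, EF_G=24) = 24; EF_H = 24+15 = 39
ES_I = max(EF_B=3, EF_C=6, EF_E=10, EF_F=20, EF_H=39) = 39; EF_I = 39+12 = 51
Expected project duration μ = 51 days. Critical path: A → G → H → I.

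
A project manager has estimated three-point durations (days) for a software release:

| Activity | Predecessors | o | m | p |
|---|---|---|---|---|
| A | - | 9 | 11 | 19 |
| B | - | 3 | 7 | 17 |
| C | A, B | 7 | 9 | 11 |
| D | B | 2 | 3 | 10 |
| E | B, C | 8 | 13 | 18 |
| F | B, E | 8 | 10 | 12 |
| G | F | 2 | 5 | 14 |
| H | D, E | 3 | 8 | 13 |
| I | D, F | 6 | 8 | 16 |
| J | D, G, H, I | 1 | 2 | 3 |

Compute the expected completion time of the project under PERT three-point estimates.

55 days

te_A = (9 + 4·11 + 19)/6 = 72/6 = 12
te_B = (3 + 4·7 + 17)/6 = 48/6 = 8
te_C = (7 + 4·9 + 11)/6 = 54/6 = 9
te_D = (2 + 4·3 + 10)/6 = 24/6 = 4
te_E = (8 + 4·13 + 18)/6 = 78/6 = 13
te_F = (8 + 4·10 + 12)/6 = 60/6 = 10
te_G = (2 + 4·5 + 14)/6 = 36/6 = 6
te_H = (3 + 4·8 + 13)/6 = 48/6 = 8
te_I = (6 + 4·8 + 16)/6 = 54/6 = 9
te_J = (1 + 4·2 + 3)/6 = 12/6 = 2

Forward pass:
ES_A = 0; EF_A = 12
ES_B = 0; EF_B = 8
ES_C = max(EF_A=12, EF_B=8) = 12; EF_C = 12+9 = 21
ES_D = 8; EF_D = 8+4 = 12
ES_E = max(EF_B=8, EF_C=21) = 21; EF_E = 21+13 = 34
ES_F = max(EF_B=8, EF_E=34) = 34; EF_F = 34+10 = 44
ES_G = 44; EF_G = 44+6 = 50
ES_H = max(EF_D=12, EF_E=34) = 34; EF_H = 34+8 = 42
ES_I = max(EF_D=12, EF_F=44) = 44; EF_I = 44+9 = 53
ES_J = max(EF_D=12, EF_G=50, EF_H=42, EF_I=53) = 53; EF_J = 53+2 = 55
Expected project duration μ = 55 days. Critical path: A → C → E → F → I → J.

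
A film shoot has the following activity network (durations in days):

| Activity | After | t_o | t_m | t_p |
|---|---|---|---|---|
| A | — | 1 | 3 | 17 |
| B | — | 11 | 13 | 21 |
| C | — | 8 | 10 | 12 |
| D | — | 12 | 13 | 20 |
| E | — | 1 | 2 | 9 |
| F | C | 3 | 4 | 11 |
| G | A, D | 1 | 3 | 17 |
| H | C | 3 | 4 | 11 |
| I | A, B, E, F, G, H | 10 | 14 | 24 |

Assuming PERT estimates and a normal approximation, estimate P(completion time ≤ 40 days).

0.943

te_A = (1 + 4·3 + 17)/6 = 30/6 = 5; σ²_A = ((17−1)/6)² = 7.111
te_B = (11 + 4·13 + 21)/6 = 84/6 = 14; σ²_B = ((21−11)/6)² = 2.778
te_C = (8 + 4·10 + 12)/6 = 60/6 = 10; σ²_C = ((12−8)/6)² = 0.444
te_D = (12 + 4·13 + 20)/6 = 84/6 = 14; σ²_D = ((20−12)/6)² = 1.778
te_E = (1 + 4·2 + 9)/6 = 18/6 = 3; σ²_E = ((9−1)/6)² = 1.778
te_F = (3 + 4·4 + 11)/6 = 30/6 = 5; σ²_F = ((11−3)/6)² = 1.778
te_G = (1 + 4·3 + 17)/6 = 30/6 = 5; σ²_G = ((17−1)/6)² = 7.111
te_H = (3 + 4·4 + 11)/6 = 30/6 = 5; σ²_H = ((11−3)/6)² = 1.778
te_I = (10 + 4·14 + 24)/6 = 90/6 = 15; σ²_I = ((24−10)/6)² = 5.444

Forward pass:
ES_A = 0; EF_A = 5
ES_B = 0; EF_B = 14
ES_C = 0; EF_C = 10
ES_D = 0; EF_D = 14
ES_E = 0; EF_E = 3
ES_F = 10; EF_F = 10+5 = 15
ES_G = max(EF_A=5, EF_D=14) = 14; EF_G = 14+5 = 19
ES_H = 10; EF_H = 10+5 = 15
ES_I = max(EF_A=5, EF_B=14, EF_E=3, EF_F=15, EF_G=19, EF_H=15) = 19; EF_I = 19+15 = 34
Expected project duration μ = 34 days. Critical path: D → G → I.

Variance along critical path = 1.778 + 7.111 + 5.444 = 14.333; σ = √14.333 = 3.786 days.
Z = (40 − 34) / 3.786 = 1.585
P(T ≤ 40) = Φ(1.585) ≈ 0.943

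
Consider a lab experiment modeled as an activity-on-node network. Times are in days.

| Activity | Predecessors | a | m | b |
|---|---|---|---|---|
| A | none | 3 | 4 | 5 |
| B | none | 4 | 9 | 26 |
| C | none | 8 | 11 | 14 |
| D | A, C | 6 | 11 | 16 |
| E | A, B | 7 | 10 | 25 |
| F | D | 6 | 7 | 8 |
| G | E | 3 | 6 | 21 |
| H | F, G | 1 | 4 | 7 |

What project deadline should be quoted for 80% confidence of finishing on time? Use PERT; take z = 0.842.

te_A = (3 + 4·4 + 5)/6 = 24/6 = 4; σ²_A = ((5−3)/6)² = 0.111
te_B = (4 + 4·9 + 26)/6 = 66/6 = 11; σ²_B = ((26−4)/6)² = 13.444
te_C = (8 + 4·11 + 14)/6 = 66/6 = 11; σ²_C = ((14−8)/6)² = 1.000
te_D = (6 + 4·11 + 16)/6 = 66/6 = 11; σ²_D = ((16−6)/6)² = 2.778
te_E = (7 + 4·10 + 25)/6 = 72/6 = 12; σ²_E = ((25−7)/6)² = 9.000
te_F = (6 + 4·7 + 8)/6 = 42/6 = 7; σ²_F = ((8−6)/6)² = 0.111
te_G = (3 + 4·6 + 21)/6 = 48/6 = 8; σ²_G = ((21−3)/6)² = 9.000
te_H = (1 + 4·4 + 7)/6 = 24/6 = 4; σ²_H = ((7−1)/6)² = 1.000

Forward pass:
ES_A = 0; EF_A = 4
ES_B = 0; EF_B = 11
ES_C = 0; EF_C = 11
ES_D = max(EF_A=4, EF_C=11) = 11; EF_D = 11+11 = 22
ES_E = max(EF_A=4, EF_B=11) = 11; EF_E = 11+12 = 23
ES_F = 22; EF_F = 22+7 = 29
ES_G = 23; EF_G = 23+8 = 31
ES_H = max(EF_F=29, EF_G=31) = 31; EF_H = 31+4 = 35
Expected project duration μ = 35 days. Critical path: B → E → G → H.

Variance along critical path = 13.444 + 9.000 + 9.000 + 1.000 = 32.444; σ = 5.696 days.
D = μ + z·σ = 35 + 0.842·5.696 = 39.8 days

39.8 days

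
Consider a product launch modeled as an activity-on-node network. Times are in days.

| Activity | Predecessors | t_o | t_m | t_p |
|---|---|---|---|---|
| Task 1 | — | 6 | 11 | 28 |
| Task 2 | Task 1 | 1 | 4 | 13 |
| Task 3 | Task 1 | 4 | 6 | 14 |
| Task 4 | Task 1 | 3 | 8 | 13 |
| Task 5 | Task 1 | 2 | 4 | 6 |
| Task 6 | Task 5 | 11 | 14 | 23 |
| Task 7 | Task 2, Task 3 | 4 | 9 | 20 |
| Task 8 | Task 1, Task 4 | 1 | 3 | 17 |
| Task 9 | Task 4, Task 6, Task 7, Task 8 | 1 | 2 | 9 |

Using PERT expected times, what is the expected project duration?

35 days

te_Task 1 = (6 + 4·11 + 28)/6 = 78/6 = 13
te_Task 2 = (1 + 4·4 + 13)/6 = 30/6 = 5
te_Task 3 = (4 + 4·6 + 14)/6 = 42/6 = 7
te_Task 4 = (3 + 4·8 + 13)/6 = 48/6 = 8
te_Task 5 = (2 + 4·4 + 6)/6 = 24/6 = 4
te_Task 6 = (11 + 4·14 + 23)/6 = 90/6 = 15
te_Task 7 = (4 + 4·9 + 20)/6 = 60/6 = 10
te_Task 8 = (1 + 4·3 + 17)/6 = 30/6 = 5
te_Task 9 = (1 + 4·2 + 9)/6 = 18/6 = 3

Forward pass:
ES_Task 1 = 0; EF_Task 1 = 13
ES_Task 2 = 13; EF_Task 2 = 13+5 = 18
ES_Task 3 = 13; EF_Task 3 = 13+7 = 20
ES_Task 4 = 13; EF_Task 4 = 13+8 = 21
ES_Task 5 = 13; EF_Task 5 = 13+4 = 17
ES_Task 6 = 17; EF_Task 6 = 17+15 = 32
ES_Task 7 = max(EF_Task 2=18, EF_Task 3=20) = 20; EF_Task 7 = 20+10 = 30
ES_Task 8 = max(EF_Task 1=13, EF_Task 4=21) = 21; EF_Task 8 = 21+5 = 26
ES_Task 9 = max(EF_Task 4=21, EF_Task 6=32, EF_Task 7=30, EF_Task 8=26) = 32; EF_Task 9 = 32+3 = 35
Expected project duration μ = 35 days. Critical path: Task 1 → Task 5 → Task 6 → Task 9.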